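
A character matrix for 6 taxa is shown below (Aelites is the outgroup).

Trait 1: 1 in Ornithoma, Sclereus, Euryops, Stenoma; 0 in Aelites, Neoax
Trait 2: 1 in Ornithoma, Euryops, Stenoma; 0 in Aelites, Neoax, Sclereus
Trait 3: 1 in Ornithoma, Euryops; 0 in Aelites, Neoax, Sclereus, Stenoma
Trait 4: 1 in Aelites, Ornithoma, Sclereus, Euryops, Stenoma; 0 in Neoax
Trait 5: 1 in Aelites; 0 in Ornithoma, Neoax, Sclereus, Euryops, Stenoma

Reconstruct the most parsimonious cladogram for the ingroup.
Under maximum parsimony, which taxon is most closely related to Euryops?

Ornithoma

Character polarity is set by the outgroup: the derived state is whichever differs from the outgroup's state, so for Trait 4, Trait 5 the derived state is '0', and for the remaining characters it is '1'.
Trait 1: derived state '1' in Euryops, Ornithoma, Sclereus, and Stenoma only — synapomorphy for {Euryops, Ornithoma, Sclereus, Stenoma}.
Trait 2 (derived state '1') is shared by Euryops, Ornithoma, and Stenoma — a synapomorphy uniting that clade.
Trait 3 (derived state '1') is shared by Euryops and Ornithoma — a synapomorphy uniting that clade.
Trait 4 (derived state '0') is unique to Neoax (autapomorphy; uninformative for grouping).
Trait 5 (derived state '0') is shared by all ingroup taxa — unites the whole ingroup.
Most parsimonious ingroup topology: ((((Ornithoma,Euryops),Stenoma),Sclereus),Neoax).
Euryops and Ornithoma form a cherry on this tree, so they are sister taxa.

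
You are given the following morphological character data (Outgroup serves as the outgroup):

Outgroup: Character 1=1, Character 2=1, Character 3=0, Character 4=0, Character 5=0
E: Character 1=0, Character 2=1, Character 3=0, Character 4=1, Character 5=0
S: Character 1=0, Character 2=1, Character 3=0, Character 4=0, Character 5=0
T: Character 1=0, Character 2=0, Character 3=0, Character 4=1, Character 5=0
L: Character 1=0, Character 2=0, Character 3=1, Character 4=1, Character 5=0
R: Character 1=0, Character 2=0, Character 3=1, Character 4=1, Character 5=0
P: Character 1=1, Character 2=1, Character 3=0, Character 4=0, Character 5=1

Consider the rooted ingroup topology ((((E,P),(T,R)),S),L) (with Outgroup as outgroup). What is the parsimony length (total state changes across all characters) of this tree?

10

Map each character onto ((((E,P),(T,R)),S),L) (rooted by Outgroup) and count the minimum state changes it requires (Fitch parsimony):
Character 1: 2; Character 2: 2; Character 3: 2; Character 4: 3; Character 5: 1.
Total tree length = 10.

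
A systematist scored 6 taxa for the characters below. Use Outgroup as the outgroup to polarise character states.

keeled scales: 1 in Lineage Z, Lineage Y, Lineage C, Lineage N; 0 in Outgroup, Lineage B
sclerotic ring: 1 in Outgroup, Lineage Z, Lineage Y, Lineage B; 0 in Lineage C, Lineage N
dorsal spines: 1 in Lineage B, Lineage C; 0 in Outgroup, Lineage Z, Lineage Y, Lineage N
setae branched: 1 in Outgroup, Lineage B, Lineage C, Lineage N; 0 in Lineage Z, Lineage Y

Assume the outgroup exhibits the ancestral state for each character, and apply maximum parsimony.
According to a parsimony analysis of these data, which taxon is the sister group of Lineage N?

Lineage C

Character polarity is set by the outgroup: the derived state is whichever differs from the outgroup's state, so for sclerotic ring, setae branched the derived state is '0', and for the remaining characters it is '1'.
keeled scales (derived state '1') is shared by Lineage C, Lineage N, Lineage Y, and Lineage Z — a synapomorphy uniting that clade.
sclerotic ring (derived state '0') is shared by Lineage C and Lineage N — a synapomorphy uniting that clade.
dorsal spines groups Lineage B and Lineage C, which is incompatible with the clades supported by the remaining characters; treating it as convergent (homoplasy) costs fewer steps than any alternative tree.
setae branched: derived state '0' in Lineage Y and Lineage Z only — synapomorphy for {Lineage Y, Lineage Z}.
Most parsimonious ingroup topology: (((Lineage Z,Lineage Y),(Lineage C,Lineage N)),Lineage B).
Lineage N and Lineage C form a cherry on this tree, so they are sister taxa.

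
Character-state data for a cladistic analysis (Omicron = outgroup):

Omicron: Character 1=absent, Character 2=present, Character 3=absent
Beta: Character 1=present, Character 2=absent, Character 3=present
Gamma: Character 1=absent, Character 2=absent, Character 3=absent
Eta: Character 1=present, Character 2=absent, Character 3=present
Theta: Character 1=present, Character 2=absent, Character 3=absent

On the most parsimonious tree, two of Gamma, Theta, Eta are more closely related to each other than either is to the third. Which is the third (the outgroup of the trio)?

Gamma

Character polarity is set by the outgroup: the derived state is whichever differs from the outgroup's state, so for Character 2 the derived state is 'absent', and for the remaining characters it is 'present'.
Only Beta, Eta, and Theta show the derived state 'present' for Character 1, supporting them as a clade.
Character 2 (derived state 'absent') is shared by all ingroup taxa — unites the whole ingroup.
Character 3 (derived state 'present') is shared by Beta and Eta — a synapomorphy uniting that clade.
Most parsimonious ingroup topology: (((Beta,Eta),Theta),Gamma).
Theta and Eta share a more recent common ancestor with each other than either does with Gamma, so Gamma is the least closely related of the three.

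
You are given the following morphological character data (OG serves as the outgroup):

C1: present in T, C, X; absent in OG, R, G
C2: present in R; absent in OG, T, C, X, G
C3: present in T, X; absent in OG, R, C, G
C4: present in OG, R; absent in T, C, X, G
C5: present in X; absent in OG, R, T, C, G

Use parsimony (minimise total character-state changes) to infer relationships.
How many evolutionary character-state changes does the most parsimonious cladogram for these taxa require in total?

Character polarity is set by the outgroup: the derived state is whichever differs from the outgroup's state, so for C4 the derived state is 'absent', and for the remaining characters it is 'present'.
Only C, T, and X show the derived state 'present' for C1, supporting them as a clade.
C2: derived state 'present' in R only — an autapomorphy, so it tells us nothing about relationships among taxa.
C3: derived state 'present' in T and X only — synapomorphy for {T, X}.
C4 (derived state 'absent') is shared by C, G, T, and X — a synapomorphy uniting that clade.
C5: derived state 'present' in X only — an autapomorphy, so it tells us nothing about relationships among taxa.
Most parsimonious ingroup topology: (R,(((T,X),C),G)).
Changes per character on this tree: C1: 1; C2: 1; C3: 1; C4: 1; C5: 1.
Total = 5.

5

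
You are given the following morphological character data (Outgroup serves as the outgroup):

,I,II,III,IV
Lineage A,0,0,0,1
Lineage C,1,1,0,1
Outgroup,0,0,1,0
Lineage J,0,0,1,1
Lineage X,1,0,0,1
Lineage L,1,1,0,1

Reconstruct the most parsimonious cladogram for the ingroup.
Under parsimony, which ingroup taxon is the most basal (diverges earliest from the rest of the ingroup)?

Character polarity is set by the outgroup: the derived state is whichever differs from the outgroup's state, so for III the derived state is '0', and for the remaining characters it is '1'.
I (derived state '1') is shared by Lineage C, Lineage L, and Lineage X — a synapomorphy uniting that clade.
II: derived state '1' in Lineage C and Lineage L only — synapomorphy for {Lineage C, Lineage L}.
III (derived state '0') is shared by Lineage A, Lineage C, Lineage L, and Lineage X — a synapomorphy uniting that clade.
All ingroup taxa share the derived state '1' for IV; it defines the ingroup but does not resolve relationships within it.
Most parsimonious ingroup topology: ((Lineage A,((Lineage C,Lineage L),Lineage X)),Lineage J).
Lineage J is sister to the clade containing all other ingroup taxa, so it is the earliest-diverging (most basal) ingroup lineage.

Lineage J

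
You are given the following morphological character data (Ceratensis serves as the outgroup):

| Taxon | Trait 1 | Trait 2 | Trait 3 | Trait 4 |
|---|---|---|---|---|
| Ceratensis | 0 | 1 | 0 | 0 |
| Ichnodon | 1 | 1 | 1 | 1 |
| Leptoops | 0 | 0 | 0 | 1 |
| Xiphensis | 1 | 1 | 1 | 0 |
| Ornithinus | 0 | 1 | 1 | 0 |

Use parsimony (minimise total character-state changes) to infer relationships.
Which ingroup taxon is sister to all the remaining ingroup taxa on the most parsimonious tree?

Leptoops

Character polarity is set by the outgroup: the derived state is whichever differs from the outgroup's state, so for Trait 2 the derived state is '0', and for the remaining characters it is '1'.
Trait 1: derived state '1' in Ichnodon and Xiphensis only — synapomorphy for {Ichnodon, Xiphensis}.
Trait 2: derived state '0' in Leptoops only — an autapomorphy, so it tells us nothing about relationships among taxa.
Trait 3: derived state '1' in Ichnodon, Ornithinus, and Xiphensis only — synapomorphy for {Ichnodon, Ornithinus, Xiphensis}.
Trait 4 (state '1') occurs in Ichnodon and Leptoops but conflicts with the nesting implied by the other characters — most parsimoniously interpreted as homoplasy.
Most parsimonious ingroup topology: (((Ichnodon,Xiphensis),Ornithinus),Leptoops).
Leptoops is sister to the clade containing all other ingroup taxa, so it is the earliest-diverging (most basal) ingroup lineage.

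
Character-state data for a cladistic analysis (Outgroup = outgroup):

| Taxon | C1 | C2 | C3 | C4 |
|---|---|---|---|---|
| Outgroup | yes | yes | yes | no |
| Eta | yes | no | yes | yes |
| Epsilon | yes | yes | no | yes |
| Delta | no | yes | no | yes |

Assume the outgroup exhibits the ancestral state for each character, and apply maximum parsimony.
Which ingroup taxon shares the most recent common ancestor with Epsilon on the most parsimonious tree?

Character polarity is set by the outgroup: the derived state is whichever differs from the outgroup's state, so for C1, C2, C3 the derived state is 'no', and for the remaining characters it is 'yes'.
C1: derived state 'no' in Delta only — an autapomorphy, so it tells us nothing about relationships among taxa.
C2 (derived state 'no') is unique to Eta (autapomorphy; uninformative for grouping).
Only Delta and Epsilon show the derived state 'no' for C3, supporting them as a clade.
All ingroup taxa share the derived state 'yes' for C4; it defines the ingroup but does not resolve relationships within it.
Most parsimonious ingroup topology: (Eta,(Epsilon,Delta)).
Epsilon and Delta form a cherry on this tree, so they are sister taxa.

Delta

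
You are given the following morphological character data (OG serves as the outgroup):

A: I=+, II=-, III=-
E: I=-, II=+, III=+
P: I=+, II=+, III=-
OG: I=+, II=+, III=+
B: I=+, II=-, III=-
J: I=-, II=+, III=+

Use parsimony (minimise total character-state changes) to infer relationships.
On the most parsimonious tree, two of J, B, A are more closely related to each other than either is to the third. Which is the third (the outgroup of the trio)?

The outgroup has state '+' for every character, so '-' is the derived state throughout.
I (derived state '-') is shared by E and J — a synapomorphy uniting that clade.
II (derived state '-') is shared by A and B — a synapomorphy uniting that clade.
Only A, B, and P show the derived state '-' for III, supporting them as a clade.
Most parsimonious ingroup topology: ((P,(A,B)),(J,E)).
A and B share a more recent common ancestor with each other than either does with J, so J is the least closely related of the three.

J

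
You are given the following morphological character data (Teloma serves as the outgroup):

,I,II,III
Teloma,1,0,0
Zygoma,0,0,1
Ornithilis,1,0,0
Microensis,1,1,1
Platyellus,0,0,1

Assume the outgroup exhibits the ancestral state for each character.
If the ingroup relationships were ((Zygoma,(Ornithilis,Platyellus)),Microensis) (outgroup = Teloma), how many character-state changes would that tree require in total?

5

Map each character onto ((Zygoma,(Ornithilis,Platyellus)),Microensis) (rooted by Teloma) and count the minimum state changes it requires (Fitch parsimony):
I: 2; II: 1; III: 2.
Total tree length = 5.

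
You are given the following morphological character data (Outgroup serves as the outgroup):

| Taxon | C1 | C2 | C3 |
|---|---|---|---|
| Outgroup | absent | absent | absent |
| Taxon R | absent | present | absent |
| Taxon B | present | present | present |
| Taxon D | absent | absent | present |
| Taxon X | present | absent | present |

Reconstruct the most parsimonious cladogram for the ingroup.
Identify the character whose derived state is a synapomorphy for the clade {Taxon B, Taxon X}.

C1

The outgroup has state 'absent' for every character, so 'present' is the derived state throughout.
Only Taxon B and Taxon X show the derived state 'present' for C1, supporting them as a clade.
C2 groups Taxon B and Taxon R, which is incompatible with the clades supported by the remaining characters; treating it as convergent (homoplasy) costs fewer steps than any alternative tree.
C3 (derived state 'present') is shared by Taxon B, Taxon D, and Taxon X — a synapomorphy uniting that clade.
Most parsimonious ingroup topology: (Taxon R,((Taxon B,Taxon X),Taxon D)).
The clade {Taxon B, Taxon X} is supported by C1: its derived state 'present' occurs in exactly those taxa and in no other taxon (including the outgroup).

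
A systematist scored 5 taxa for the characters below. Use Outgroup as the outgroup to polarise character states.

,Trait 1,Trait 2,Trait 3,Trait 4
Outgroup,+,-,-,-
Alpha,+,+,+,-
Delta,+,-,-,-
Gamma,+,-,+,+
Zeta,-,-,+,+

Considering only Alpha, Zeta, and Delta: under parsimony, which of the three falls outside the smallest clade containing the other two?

Delta

Character polarity is set by the outgroup: the derived state is whichever differs from the outgroup's state, so for Trait 1 the derived state is '-', and for the remaining characters it is '+'.
Trait 1 (derived state '-') is unique to Zeta (autapomorphy; uninformative for grouping).
Trait 2 (derived state '+') is unique to Alpha (autapomorphy; uninformative for grouping).
Trait 3 (derived state '+') is shared by Alpha, Gamma, and Zeta — a synapomorphy uniting that clade.
Trait 4: derived state '+' in Gamma and Zeta only — synapomorphy for {Gamma, Zeta}.
Most parsimonious ingroup topology: ((Alpha,(Gamma,Zeta)),Delta).
Alpha and Zeta share a more recent common ancestor with each other than either does with Delta, so Delta is the least closely related of the three.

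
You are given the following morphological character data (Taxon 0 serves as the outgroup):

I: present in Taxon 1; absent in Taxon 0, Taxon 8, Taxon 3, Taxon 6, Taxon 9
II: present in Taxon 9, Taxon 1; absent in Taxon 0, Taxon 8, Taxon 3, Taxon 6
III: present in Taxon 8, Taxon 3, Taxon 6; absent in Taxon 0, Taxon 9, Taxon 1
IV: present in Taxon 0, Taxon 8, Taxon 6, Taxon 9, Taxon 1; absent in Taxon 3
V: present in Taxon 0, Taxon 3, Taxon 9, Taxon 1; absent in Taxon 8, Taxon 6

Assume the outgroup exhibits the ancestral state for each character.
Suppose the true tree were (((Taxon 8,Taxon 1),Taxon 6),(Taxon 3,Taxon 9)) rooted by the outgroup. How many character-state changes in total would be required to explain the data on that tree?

9

Map each character onto (((Taxon 8,Taxon 1),Taxon 6),(Taxon 3,Taxon 9)) (rooted by Taxon 0) and count the minimum state changes it requires (Fitch parsimony):
I: 1; II: 2; III: 3; IV: 1; V: 2.
Total tree length = 9.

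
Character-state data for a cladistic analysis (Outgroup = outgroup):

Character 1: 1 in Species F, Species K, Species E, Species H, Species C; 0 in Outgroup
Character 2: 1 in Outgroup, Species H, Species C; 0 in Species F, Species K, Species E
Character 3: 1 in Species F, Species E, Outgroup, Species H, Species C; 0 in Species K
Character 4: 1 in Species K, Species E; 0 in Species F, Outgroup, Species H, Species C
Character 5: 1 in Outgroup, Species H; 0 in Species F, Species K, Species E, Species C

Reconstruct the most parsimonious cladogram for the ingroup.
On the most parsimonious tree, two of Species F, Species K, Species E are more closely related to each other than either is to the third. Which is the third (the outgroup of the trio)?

Species F

Character polarity is set by the outgroup: the derived state is whichever differs from the outgroup's state, so for Character 2, Character 3, Character 5 the derived state is '0', and for the remaining characters it is '1'.
Character 1 (derived state '1') is shared by all ingroup taxa — unites the whole ingroup.
Character 2 (derived state '0') is shared by Species E, Species F, and Species K — a synapomorphy uniting that clade.
Character 3 (derived state '0') is unique to Species K (autapomorphy; uninformative for grouping).
Character 4: derived state '1' in Species E and Species K only — synapomorphy for {Species E, Species K}.
Character 5: derived state '0' in Species C, Species E, Species F, and Species K only — synapomorphy for {Species C, Species E, Species F, Species K}.
Most parsimonious ingroup topology: (((Species F,(Species E,Species K)),Species C),Species H).
Species K and Species E share a more recent common ancestor with each other than either does with Species F, so Species F is the least closely related of the three.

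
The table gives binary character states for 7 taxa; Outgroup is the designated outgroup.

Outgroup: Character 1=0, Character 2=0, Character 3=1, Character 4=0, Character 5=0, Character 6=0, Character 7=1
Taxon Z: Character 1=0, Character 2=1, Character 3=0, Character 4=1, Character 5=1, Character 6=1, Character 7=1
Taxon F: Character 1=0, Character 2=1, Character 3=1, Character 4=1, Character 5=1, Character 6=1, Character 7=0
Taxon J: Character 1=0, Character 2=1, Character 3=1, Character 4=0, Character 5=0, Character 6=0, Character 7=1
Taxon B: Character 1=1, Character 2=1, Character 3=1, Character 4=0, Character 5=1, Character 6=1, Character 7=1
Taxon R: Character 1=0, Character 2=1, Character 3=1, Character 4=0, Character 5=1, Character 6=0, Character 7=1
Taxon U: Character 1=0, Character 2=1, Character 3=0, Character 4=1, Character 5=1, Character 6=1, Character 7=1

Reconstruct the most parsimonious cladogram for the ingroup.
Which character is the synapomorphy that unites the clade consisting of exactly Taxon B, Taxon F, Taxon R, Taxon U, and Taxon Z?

Character polarity is set by the outgroup: the derived state is whichever differs from the outgroup's state, so for Character 3, Character 7 the derived state is '0', and for the remaining characters it is '1'.
Character 1: derived state '1' in Taxon B only — an autapomorphy, so it tells us nothing about relationships among taxa.
Character 2 (derived state '1') is shared by all ingroup taxa — unites the whole ingroup.
Only Taxon U and Taxon Z show the derived state '0' for Character 3, supporting them as a clade.
Character 4 (derived state '1') is shared by Taxon F, Taxon U, and Taxon Z — a synapomorphy uniting that clade.
Character 5 (derived state '1') is shared by Taxon B, Taxon F, Taxon R, Taxon U, and Taxon Z — a synapomorphy uniting that clade.
Only Taxon B, Taxon F, Taxon U, and Taxon Z show the derived state '1' for Character 6, supporting them as a clade.
Character 7: derived state '0' in Taxon F only — an autapomorphy, so it tells us nothing about relationships among taxa.
Most parsimonious ingroup topology: (((((Taxon Z,Taxon U),Taxon F),Taxon B),Taxon R),Taxon J).
The clade {Taxon B, Taxon F, Taxon R, Taxon U, Taxon Z} is supported by Character 5: its derived state '1' occurs in exactly those taxa and in no other taxon (including the outgroup).

Character 5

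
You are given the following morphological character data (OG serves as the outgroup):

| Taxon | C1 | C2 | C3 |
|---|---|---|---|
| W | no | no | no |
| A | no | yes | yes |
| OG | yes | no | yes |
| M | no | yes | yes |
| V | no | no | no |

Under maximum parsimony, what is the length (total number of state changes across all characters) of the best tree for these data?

Character polarity is set by the outgroup: the derived state is whichever differs from the outgroup's state, so for C1, C3 the derived state is 'no', and for the remaining characters it is 'yes'.
All ingroup taxa share the derived state 'no' for C1; it defines the ingroup but does not resolve relationships within it.
C2 (derived state 'yes') is shared by A and M — a synapomorphy uniting that clade.
C3: derived state 'no' in V and W only — synapomorphy for {V, W}.
Most parsimonious ingroup topology: ((V,W),(M,A)).
Changes per character on this tree: C1: 1; C2: 1; C3: 1.
Total = 3.

3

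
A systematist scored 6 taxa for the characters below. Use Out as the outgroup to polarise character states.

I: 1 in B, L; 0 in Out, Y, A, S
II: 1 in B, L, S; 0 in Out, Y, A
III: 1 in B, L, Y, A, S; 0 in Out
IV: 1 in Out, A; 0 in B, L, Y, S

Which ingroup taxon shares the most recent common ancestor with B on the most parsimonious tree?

Character polarity is set by the outgroup: the derived state is whichever differs from the outgroup's state, so for IV the derived state is '0', and for the remaining characters it is '1'.
I: derived state '1' in B and L only — synapomorphy for {B, L}.
II (derived state '1') is shared by B, L, and S — a synapomorphy uniting that clade.
All ingroup taxa share the derived state '1' for III; it defines the ingroup but does not resolve relationships within it.
Only B, L, S, and Y show the derived state '0' for IV, supporting them as a clade.
Most parsimonious ingroup topology: ((((B,L),S),Y),A).
B and L form a cherry on this tree, so they are sister taxa.

L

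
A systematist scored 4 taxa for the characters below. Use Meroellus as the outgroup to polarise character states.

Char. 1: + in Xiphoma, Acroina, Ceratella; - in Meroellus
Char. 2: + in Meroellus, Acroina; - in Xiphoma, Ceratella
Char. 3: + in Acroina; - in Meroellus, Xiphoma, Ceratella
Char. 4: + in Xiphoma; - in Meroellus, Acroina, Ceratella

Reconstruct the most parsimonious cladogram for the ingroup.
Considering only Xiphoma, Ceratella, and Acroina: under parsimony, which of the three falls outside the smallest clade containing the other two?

Character polarity is set by the outgroup: the derived state is whichever differs from the outgroup's state, so for Char. 2 the derived state is '-', and for the remaining characters it is '+'.
All ingroup taxa share the derived state '+' for Char. 1; it defines the ingroup but does not resolve relationships within it.
Char. 2: derived state '-' in Ceratella and Xiphoma only — synapomorphy for {Ceratella, Xiphoma}.
Char. 3 (derived state '+') is unique to Acroina (autapomorphy; uninformative for grouping).
Char. 4 (derived state '+') is unique to Xiphoma (autapomorphy; uninformative for grouping).
Most parsimonious ingroup topology: ((Xiphoma,Ceratella),Acroina).
Xiphoma and Ceratella share a more recent common ancestor with each other than either does with Acroina, so Acroina is the least closely related of the three.

Acroina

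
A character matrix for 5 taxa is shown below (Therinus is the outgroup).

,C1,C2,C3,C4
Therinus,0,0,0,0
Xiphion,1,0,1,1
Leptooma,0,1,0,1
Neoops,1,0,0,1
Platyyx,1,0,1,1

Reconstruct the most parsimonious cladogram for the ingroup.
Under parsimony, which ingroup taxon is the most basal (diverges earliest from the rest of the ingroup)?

Leptooma

The outgroup has state '0' for every character, so '1' is the derived state throughout.
C1 (derived state '1') is shared by Neoops, Platyyx, and Xiphion — a synapomorphy uniting that clade.
C2 (derived state '1') is unique to Leptooma (autapomorphy; uninformative for grouping).
C3: derived state '1' in Platyyx and Xiphion only — synapomorphy for {Platyyx, Xiphion}.
All ingroup taxa share the derived state '1' for C4; it defines the ingroup but does not resolve relationships within it.
Most parsimonious ingroup topology: ((Neoops,(Xiphion,Platyyx)),Leptooma).
Leptooma is sister to the clade containing all other ingroup taxa, so it is the earliest-diverging (most basal) ingroup lineage.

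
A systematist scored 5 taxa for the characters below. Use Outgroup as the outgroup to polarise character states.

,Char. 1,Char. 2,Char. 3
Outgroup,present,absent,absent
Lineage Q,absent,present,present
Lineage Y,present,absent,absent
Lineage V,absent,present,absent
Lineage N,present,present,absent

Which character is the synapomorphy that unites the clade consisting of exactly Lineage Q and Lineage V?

Character polarity is set by the outgroup: the derived state is whichever differs from the outgroup's state, so for Char. 1 the derived state is 'absent', and for the remaining characters it is 'present'.
Char. 1 (derived state 'absent') is shared by Lineage Q and Lineage V — a synapomorphy uniting that clade.
Only Lineage N, Lineage Q, and Lineage V show the derived state 'present' for Char. 2, supporting them as a clade.
Char. 3 (derived state 'present') is unique to Lineage Q (autapomorphy; uninformative for grouping).
Most parsimonious ingroup topology: (((Lineage Q,Lineage V),Lineage N),Lineage Y).
The clade {Lineage Q, Lineage V} is supported by Char. 1: its derived state 'absent' occurs in exactly those taxa and in no other taxon (including the outgroup).

Char. 1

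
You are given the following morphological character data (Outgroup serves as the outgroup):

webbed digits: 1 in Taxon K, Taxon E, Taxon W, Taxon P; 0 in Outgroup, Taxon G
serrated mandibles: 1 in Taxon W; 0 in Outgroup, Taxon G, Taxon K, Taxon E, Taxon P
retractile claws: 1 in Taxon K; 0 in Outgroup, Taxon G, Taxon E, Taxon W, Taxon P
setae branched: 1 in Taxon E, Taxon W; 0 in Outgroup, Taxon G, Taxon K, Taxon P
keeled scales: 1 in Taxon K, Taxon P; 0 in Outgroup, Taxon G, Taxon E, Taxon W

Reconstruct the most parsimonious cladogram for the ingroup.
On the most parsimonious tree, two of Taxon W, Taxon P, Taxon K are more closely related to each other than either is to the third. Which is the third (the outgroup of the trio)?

The outgroup has state '0' for every character, so '1' is the derived state throughout.
Only Taxon E, Taxon K, Taxon P, and Taxon W show the derived state '1' for webbed digits, supporting them as a clade.
serrated mandibles: derived state '1' in Taxon W only — an autapomorphy, so it tells us nothing about relationships among taxa.
retractile claws: derived state '1' in Taxon K only — an autapomorphy, so it tells us nothing about relationships among taxa.
setae branched (derived state '1') is shared by Taxon E and Taxon W — a synapomorphy uniting that clade.
keeled scales (derived state '1') is shared by Taxon K and Taxon P — a synapomorphy uniting that clade.
Most parsimonious ingroup topology: (Taxon G,((Taxon K,Taxon P),(Taxon E,Taxon W))).
Taxon K and Taxon P share a more recent common ancestor with each other than either does with Taxon W, so Taxon W is the least closely related of the three.

Taxon W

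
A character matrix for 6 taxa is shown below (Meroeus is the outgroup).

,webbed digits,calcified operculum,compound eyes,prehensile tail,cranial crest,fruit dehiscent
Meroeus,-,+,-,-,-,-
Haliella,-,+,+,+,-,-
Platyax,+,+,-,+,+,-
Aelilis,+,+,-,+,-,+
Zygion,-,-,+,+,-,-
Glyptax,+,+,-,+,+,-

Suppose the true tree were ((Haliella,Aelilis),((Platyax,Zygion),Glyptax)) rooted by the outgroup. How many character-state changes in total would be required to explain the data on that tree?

Map each character onto ((Haliella,Aelilis),((Platyax,Zygion),Glyptax)) (rooted by Meroeus) and count the minimum state changes it requires (Fitch parsimony):
webbed digits: 3; calcified operculum: 1; compound eyes: 2; prehensile tail: 1; cranial crest: 2; fruit dehiscent: 1.
Total tree length = 10.

10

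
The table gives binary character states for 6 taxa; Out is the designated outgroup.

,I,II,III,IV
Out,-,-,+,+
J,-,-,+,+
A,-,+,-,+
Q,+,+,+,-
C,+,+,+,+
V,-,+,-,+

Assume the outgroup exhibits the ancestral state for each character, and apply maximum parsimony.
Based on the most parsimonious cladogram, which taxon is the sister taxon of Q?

C

Character polarity is set by the outgroup: the derived state is whichever differs from the outgroup's state, so for III, IV the derived state is '-', and for the remaining characters it is '+'.
I: derived state '+' in C and Q only — synapomorphy for {C, Q}.
Only A, C, Q, and V show the derived state '+' for II, supporting them as a clade.
Only A and V show the derived state '-' for III, supporting them as a clade.
IV (derived state '-') is unique to Q (autapomorphy; uninformative for grouping).
Most parsimonious ingroup topology: (J,((A,V),(Q,C))).
Q and C form a cherry on this tree, so they are sister taxa.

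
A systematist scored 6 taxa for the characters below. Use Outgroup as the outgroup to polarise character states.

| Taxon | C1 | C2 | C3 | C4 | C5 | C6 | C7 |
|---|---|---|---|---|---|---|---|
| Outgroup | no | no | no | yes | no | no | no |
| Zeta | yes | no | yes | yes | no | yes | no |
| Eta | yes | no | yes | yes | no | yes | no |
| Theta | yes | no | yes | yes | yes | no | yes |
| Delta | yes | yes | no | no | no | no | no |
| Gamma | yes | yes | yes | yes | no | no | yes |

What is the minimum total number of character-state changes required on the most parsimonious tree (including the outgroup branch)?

Character polarity is set by the outgroup: the derived state is whichever differs from the outgroup's state, so for C4 the derived state is 'no', and for the remaining characters it is 'yes'.
C1 (derived state 'yes') is shared by all ingroup taxa — unites the whole ingroup.
C2 groups Delta and Gamma, which is incompatible with the clades supported by the remaining characters; treating it as convergent (homoplasy) costs fewer steps than any alternative tree.
Only Eta, Gamma, Theta, and Zeta show the derived state 'yes' for C3, supporting them as a clade.
C4 (derived state 'no') is unique to Delta (autapomorphy; uninformative for grouping).
C5: derived state 'yes' in Theta only — an autapomorphy, so it tells us nothing about relationships among taxa.
C6: derived state 'yes' in Eta and Zeta only — synapomorphy for {Eta, Zeta}.
C7 (derived state 'yes') is shared by Gamma and Theta — a synapomorphy uniting that clade.
Most parsimonious ingroup topology: (((Zeta,Eta),(Theta,Gamma)),Delta).
Changes per character on this tree: C1: 1; C2: 2; C3: 1; C4: 1; C5: 1; C6: 1; C7: 1.
Total = 8.

8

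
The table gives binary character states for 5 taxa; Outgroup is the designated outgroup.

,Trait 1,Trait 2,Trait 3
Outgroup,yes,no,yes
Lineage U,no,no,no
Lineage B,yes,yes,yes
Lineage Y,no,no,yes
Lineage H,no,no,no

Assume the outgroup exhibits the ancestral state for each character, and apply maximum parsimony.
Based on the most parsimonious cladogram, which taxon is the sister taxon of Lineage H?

Character polarity is set by the outgroup: the derived state is whichever differs from the outgroup's state, so for Trait 1, Trait 3 the derived state is 'no', and for the remaining characters it is 'yes'.
Trait 1 (derived state 'no') is shared by Lineage H, Lineage U, and Lineage Y — a synapomorphy uniting that clade.
Trait 2 (derived state 'yes') is unique to Lineage B (autapomorphy; uninformative for grouping).
Trait 3 (derived state 'no') is shared by Lineage H and Lineage U — a synapomorphy uniting that clade.
Most parsimonious ingroup topology: (((Lineage U,Lineage H),Lineage Y),Lineage B).
Lineage H and Lineage U form a cherry on this tree, so they are sister taxa.

Lineage U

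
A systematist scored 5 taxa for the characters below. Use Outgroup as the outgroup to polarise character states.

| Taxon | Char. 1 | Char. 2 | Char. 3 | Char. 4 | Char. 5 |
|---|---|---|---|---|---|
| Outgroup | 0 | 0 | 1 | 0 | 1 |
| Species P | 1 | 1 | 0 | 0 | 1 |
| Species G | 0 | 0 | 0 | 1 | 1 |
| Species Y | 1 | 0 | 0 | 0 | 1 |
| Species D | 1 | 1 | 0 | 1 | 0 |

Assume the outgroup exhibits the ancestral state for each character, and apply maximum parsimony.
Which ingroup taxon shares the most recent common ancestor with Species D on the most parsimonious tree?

Species P

Character polarity is set by the outgroup: the derived state is whichever differs from the outgroup's state, so for Char. 3, Char. 5 the derived state is '0', and for the remaining characters it is '1'.
Char. 1 (derived state '1') is shared by Species D, Species P, and Species Y — a synapomorphy uniting that clade.
Only Species D and Species P show the derived state '1' for Char. 2, supporting them as a clade.
Char. 3 (derived state '0') is shared by all ingroup taxa — unites the whole ingroup.
Char. 4 (state '1') occurs in Species D and Species G but conflicts with the nesting implied by the other characters — most parsimoniously interpreted as homoplasy.
Char. 5: derived state '0' in Species D only — an autapomorphy, so it tells us nothing about relationships among taxa.
Most parsimonious ingroup topology: (((Species P,Species D),Species Y),Species G).
Species D and Species P form a cherry on this tree, so they are sister taxa.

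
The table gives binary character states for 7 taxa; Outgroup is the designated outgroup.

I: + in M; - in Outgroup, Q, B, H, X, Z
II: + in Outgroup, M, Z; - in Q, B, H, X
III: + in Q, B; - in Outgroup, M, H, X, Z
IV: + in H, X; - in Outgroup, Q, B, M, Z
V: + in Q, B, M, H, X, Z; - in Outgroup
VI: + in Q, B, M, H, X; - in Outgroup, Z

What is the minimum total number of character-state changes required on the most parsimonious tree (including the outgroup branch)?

Character polarity is set by the outgroup: the derived state is whichever differs from the outgroup's state, so for II the derived state is '-', and for the remaining characters it is '+'.
I: derived state '+' in M only — an autapomorphy, so it tells us nothing about relationships among taxa.
II (derived state '-') is shared by B, H, Q, and X — a synapomorphy uniting that clade.
Only B and Q show the derived state '+' for III, supporting them as a clade.
IV (derived state '+') is shared by H and X — a synapomorphy uniting that clade.
All ingroup taxa share the derived state '+' for V; it defines the ingroup but does not resolve relationships within it.
VI: derived state '+' in B, H, M, Q, and X only — synapomorphy for {B, H, M, Q, X}.
Most parsimonious ingroup topology: ((((Q,B),(H,X)),M),Z).
Changes per character on this tree: I: 1; II: 1; III: 1; IV: 1; V: 1; VI: 1.
Total = 6.

6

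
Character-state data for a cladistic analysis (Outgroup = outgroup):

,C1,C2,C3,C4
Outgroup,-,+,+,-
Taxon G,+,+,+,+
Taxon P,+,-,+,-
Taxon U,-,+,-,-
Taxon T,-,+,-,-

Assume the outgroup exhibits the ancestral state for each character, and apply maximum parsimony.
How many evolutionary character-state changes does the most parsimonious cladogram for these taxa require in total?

4

Character polarity is set by the outgroup: the derived state is whichever differs from the outgroup's state, so for C2, C3 the derived state is '-', and for the remaining characters it is '+'.
Only Taxon G and Taxon P show the derived state '+' for C1, supporting them as a clade.
C2: derived state '-' in Taxon P only — an autapomorphy, so it tells us nothing about relationships among taxa.
C3: derived state '-' in Taxon T and Taxon U only — synapomorphy for {Taxon T, Taxon U}.
C4: derived state '+' in Taxon G only — an autapomorphy, so it tells us nothing about relationships among taxa.
Most parsimonious ingroup topology: ((Taxon G,Taxon P),(Taxon U,Taxon T)).
Changes per character on this tree: C1: 1; C2: 1; C3: 1; C4: 1.
Total = 4.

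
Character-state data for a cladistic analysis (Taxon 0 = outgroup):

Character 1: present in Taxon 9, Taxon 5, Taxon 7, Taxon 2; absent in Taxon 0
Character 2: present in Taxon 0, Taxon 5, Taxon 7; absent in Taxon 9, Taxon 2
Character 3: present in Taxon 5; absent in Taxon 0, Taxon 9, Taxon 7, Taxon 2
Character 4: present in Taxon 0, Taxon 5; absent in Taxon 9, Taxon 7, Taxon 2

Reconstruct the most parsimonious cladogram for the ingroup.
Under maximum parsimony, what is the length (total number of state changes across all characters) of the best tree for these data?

4

Character polarity is set by the outgroup: the derived state is whichever differs from the outgroup's state, so for Character 2, Character 4 the derived state is 'absent', and for the remaining characters it is 'present'.
Character 1 (derived state 'present') is shared by all ingroup taxa — unites the whole ingroup.
Character 2: derived state 'absent' in Taxon 2 and Taxon 9 only — synapomorphy for {Taxon 2, Taxon 9}.
Character 3: derived state 'present' in Taxon 5 only — an autapomorphy, so it tells us nothing about relationships among taxa.
Character 4 (derived state 'absent') is shared by Taxon 2, Taxon 7, and Taxon 9 — a synapomorphy uniting that clade.
Most parsimonious ingroup topology: (((Taxon 9,Taxon 2),Taxon 7),Taxon 5).
Changes per character on this tree: Character 1: 1; Character 2: 1; Character 3: 1; Character 4: 1.
Total = 4.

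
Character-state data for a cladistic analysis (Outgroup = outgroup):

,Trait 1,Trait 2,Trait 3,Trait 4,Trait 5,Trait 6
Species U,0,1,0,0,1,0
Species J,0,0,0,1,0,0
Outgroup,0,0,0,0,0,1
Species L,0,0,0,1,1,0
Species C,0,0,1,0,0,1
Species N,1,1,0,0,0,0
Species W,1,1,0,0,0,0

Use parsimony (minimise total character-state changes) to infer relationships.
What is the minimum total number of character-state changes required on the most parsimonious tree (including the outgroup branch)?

Character polarity is set by the outgroup: the derived state is whichever differs from the outgroup's state, so for Trait 6 the derived state is '0', and for the remaining characters it is '1'.
Only Species N and Species W show the derived state '1' for Trait 1, supporting them as a clade.
Only Species N, Species U, and Species W show the derived state '1' for Trait 2, supporting them as a clade.
Trait 3: derived state '1' in Species C only — an autapomorphy, so it tells us nothing about relationships among taxa.
Trait 4 (derived state '1') is shared by Species J and Species L — a synapomorphy uniting that clade.
Trait 5 (state '1') occurs in Species L and Species U but conflicts with the nesting implied by the other characters — most parsimoniously interpreted as homoplasy.
Trait 6 (derived state '0') is shared by Species J, Species L, Species N, Species U, and Species W — a synapomorphy uniting that clade.
Most parsimonious ingroup topology: ((((Species W,Species N),Species U),(Species J,Species L)),Species C).
Changes per character on this tree: Trait 1: 1; Trait 2: 1; Trait 3: 1; Trait 4: 1; Trait 5: 2; Trait 6: 1.
Total = 7.

7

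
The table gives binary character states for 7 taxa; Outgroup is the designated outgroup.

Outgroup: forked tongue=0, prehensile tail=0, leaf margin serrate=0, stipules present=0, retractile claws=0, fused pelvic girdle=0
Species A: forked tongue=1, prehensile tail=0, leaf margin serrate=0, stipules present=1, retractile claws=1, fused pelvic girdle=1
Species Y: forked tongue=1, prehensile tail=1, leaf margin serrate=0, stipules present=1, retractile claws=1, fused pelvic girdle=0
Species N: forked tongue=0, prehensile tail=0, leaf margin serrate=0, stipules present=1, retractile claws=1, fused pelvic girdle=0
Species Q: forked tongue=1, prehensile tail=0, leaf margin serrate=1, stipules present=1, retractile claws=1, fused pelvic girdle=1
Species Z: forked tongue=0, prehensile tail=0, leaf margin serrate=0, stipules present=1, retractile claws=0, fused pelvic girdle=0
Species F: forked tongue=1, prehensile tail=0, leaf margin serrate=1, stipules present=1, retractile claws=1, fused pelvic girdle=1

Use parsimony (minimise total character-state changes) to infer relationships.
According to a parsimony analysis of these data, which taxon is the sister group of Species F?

Species Q

The outgroup has state '0' for every character, so '1' is the derived state throughout.
forked tongue (derived state '1') is shared by Species A, Species F, Species Q, and Species Y — a synapomorphy uniting that clade.
prehensile tail (derived state '1') is unique to Species Y (autapomorphy; uninformative for grouping).
leaf margin serrate: derived state '1' in Species F and Species Q only — synapomorphy for {Species F, Species Q}.
All ingroup taxa share the derived state '1' for stipules present; it defines the ingroup but does not resolve relationships within it.
Only Species A, Species F, Species N, Species Q, and Species Y show the derived state '1' for retractile claws, supporting them as a clade.
Only Species A, Species F, and Species Q show the derived state '1' for fused pelvic girdle, supporting them as a clade.
Most parsimonious ingroup topology: ((((Species A,(Species Q,Species F)),Species Y),Species N),Species Z).
Species F and Species Q form a cherry on this tree, so they are sister taxa.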